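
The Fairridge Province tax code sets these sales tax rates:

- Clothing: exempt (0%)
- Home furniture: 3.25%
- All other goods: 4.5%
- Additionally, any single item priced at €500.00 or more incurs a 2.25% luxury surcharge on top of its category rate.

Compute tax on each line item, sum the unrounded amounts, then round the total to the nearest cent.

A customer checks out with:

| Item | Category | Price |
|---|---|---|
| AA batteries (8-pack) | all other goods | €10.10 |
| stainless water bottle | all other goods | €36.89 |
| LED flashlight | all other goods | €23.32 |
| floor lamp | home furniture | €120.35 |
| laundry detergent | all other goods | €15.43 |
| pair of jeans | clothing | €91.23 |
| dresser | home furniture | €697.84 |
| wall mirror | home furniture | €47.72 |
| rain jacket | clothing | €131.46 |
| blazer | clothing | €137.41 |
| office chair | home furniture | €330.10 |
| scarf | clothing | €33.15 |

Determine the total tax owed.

€58.43

AA batteries (8-pack) €10.10: all other goods → 4.5% → €0.4545
Stainless water bottle €36.89: all other goods → 4.5% → €1.66005
LED flashlight €23.32: all other goods → 4.5% → €1.0494
Floor lamp €120.35: home furniture → 3.25% → €3.911375
Laundry detergent €15.43: all other goods → 4.5% → €0.69435
Pair of jeans €91.23: clothing → 0% → €0.00
Dresser €697.84: home furniture → 3.25% + 2.25% surcharge = 5.5% → €38.3812
Wall mirror €47.72: home furniture → 3.25% → €1.5509
Rain jacket €131.46: clothing → 0% → €0.00
Blazer €137.41: clothing → 0% → €0.00
Office chair €330.10: home furniture → 3.25% → €10.72825
Scarf €33.15: clothing → 0% → €0.00
Unrounded tax sum = €58.430025 → €58.43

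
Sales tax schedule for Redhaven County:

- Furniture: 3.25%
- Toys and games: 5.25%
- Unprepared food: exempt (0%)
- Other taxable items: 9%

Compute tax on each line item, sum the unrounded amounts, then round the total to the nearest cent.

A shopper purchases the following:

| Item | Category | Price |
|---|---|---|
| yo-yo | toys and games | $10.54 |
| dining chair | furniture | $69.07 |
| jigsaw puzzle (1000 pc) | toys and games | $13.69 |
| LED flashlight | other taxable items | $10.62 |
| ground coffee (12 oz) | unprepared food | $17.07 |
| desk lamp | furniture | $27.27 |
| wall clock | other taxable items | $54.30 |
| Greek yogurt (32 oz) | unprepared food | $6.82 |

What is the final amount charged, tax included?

Yo-yo $10.54: toys and games → 5.25% → $0.55335
Dining chair $69.07: furniture → 3.25% → $2.244775
Jigsaw puzzle (1000 pc) $13.69: toys and games → 5.25% → $0.718725
LED flashlight $10.62: other taxable items → 9% → $0.9558
Ground coffee (12 oz) $17.07: unprepared food → 0% → $0.00
Desk lamp $27.27: furniture → 3.25% → $0.886275
Wall clock $54.30: other taxable items → 9% → $4.887
Greek yogurt (32 oz) $6.82: unprepared food → 0% → $0.00
Subtotal = $209.38; unrounded tax = $10.245925 → $10.25; total due = $219.63

$219.63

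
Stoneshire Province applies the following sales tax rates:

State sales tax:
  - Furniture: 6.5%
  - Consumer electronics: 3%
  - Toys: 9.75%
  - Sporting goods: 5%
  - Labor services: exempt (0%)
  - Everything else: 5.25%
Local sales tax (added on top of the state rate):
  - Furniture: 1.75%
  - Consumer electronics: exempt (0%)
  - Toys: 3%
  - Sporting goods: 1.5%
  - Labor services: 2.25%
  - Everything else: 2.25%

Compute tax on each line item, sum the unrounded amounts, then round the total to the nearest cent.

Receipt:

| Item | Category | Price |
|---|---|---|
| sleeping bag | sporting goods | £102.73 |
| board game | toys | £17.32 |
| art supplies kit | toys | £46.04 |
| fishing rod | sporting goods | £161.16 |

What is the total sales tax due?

Sleeping bag £102.73: sporting goods → 5% + 1.5% local = 6.5% → £6.67745
Board game £17.32: toys → 9.75% + 3% local = 12.75% → £2.2083
Art supplies kit £46.04: toys → 9.75% + 3% local = 12.75% → £5.8701
Fishing rod £161.16: sporting goods → 5% + 1.5% local = 6.5% → £10.4754
Unrounded tax sum = £25.23125 → £25.23

£25.23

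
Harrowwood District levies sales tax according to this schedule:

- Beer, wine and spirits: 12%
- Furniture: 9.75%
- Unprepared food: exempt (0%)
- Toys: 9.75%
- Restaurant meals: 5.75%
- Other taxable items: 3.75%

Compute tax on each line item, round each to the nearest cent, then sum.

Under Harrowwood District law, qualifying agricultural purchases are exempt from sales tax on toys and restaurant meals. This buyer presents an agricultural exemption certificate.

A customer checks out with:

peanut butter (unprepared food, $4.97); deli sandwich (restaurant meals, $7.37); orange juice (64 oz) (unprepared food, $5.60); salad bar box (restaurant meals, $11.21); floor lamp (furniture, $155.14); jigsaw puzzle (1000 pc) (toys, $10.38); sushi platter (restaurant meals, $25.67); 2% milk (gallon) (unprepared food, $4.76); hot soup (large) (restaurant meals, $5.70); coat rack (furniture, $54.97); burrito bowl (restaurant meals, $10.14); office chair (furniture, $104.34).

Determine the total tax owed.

Peanut butter $4.97: unprepared food → 0% → $0.00
Deli sandwich $7.37: restaurant meals, buyer-exempt → 0% → $0.00
Orange juice (64 oz) $5.60: unprepared food → 0% → $0.00
Salad bar box $11.21: restaurant meals, buyer-exempt → 0% → $0.00
Floor lamp $155.14: furniture → 9.75% → $15.13
Jigsaw puzzle (1000 pc) $10.38: toys, buyer-exempt → 0% → $0.00
Sushi platter $25.67: restaurant meals, buyer-exempt → 0% → $0.00
2% milk (gallon) $4.76: unprepared food → 0% → $0.00
Hot soup (large) $5.70: restaurant meals, buyer-exempt → 0% → $0.00
Coat rack $54.97: furniture → 9.75% → $5.36
Burrito bowl $10.14: restaurant meals, buyer-exempt → 0% → $0.00
Office chair $104.34: furniture → 9.75% → $10.17
Total tax = $15.13 + $5.36 + $10.17 = $30.66

$30.66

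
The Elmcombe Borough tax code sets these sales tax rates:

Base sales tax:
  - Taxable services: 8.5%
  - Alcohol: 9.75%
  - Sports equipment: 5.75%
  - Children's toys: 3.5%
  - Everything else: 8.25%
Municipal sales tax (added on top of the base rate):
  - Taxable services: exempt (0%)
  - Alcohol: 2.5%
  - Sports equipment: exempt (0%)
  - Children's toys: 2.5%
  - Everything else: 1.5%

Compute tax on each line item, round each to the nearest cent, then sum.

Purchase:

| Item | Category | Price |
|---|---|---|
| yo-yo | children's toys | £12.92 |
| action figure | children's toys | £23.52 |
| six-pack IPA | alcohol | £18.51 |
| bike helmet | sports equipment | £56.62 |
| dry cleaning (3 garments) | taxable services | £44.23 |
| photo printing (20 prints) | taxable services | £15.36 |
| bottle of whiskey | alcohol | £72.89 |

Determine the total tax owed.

£21.72

Yo-yo £12.92: children's toys → 3.5% + 2.5% municipal = 6% → £0.78
Action figure £23.52: children's toys → 3.5% + 2.5% municipal = 6% → £1.41
Six-pack IPA £18.51: alcohol → 9.75% + 2.5% municipal = 12.25% → £2.27
Bike helmet £56.62: sports equipment → 5.75% + 0% municipal = 5.75% → £3.26
Dry cleaning (3 garments) £44.23: taxable services → 8.5% + 0% municipal = 8.5% → £3.76
Photo printing (20 prints) £15.36: taxable services → 8.5% + 0% municipal = 8.5% → £1.31
Bottle of whiskey £72.89: alcohol → 9.75% + 2.5% municipal = 12.25% → £8.93
Total tax = £0.78 + £1.41 + £2.27 + £3.26 + £3.76 + £1.31 + £8.93 = £21.72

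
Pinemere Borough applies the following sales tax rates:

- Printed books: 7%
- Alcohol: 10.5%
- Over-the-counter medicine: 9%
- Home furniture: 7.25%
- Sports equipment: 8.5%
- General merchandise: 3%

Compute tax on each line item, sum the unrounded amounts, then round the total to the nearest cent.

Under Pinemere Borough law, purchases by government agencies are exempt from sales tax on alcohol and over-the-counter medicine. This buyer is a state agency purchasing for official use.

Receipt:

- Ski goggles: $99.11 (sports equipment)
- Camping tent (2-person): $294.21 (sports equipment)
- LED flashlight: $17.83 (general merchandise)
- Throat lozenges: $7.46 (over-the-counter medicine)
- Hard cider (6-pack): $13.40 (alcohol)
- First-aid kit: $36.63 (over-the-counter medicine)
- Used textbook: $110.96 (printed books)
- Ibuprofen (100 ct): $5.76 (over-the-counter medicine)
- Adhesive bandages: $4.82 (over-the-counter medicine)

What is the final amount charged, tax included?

Ski goggles $99.11: sports equipment → 8.5% → $8.42435
Camping tent (2-person) $294.21: sports equipment → 8.5% → $25.00785
LED flashlight $17.83: general merchandise → 3% → $0.5349
Throat lozenges $7.46: over-the-counter medicine, buyer-exempt → 0% → $0.00
Hard cider (6-pack) $13.40: alcohol, buyer-exempt → 0% → $0.00
First-aid kit $36.63: over-the-counter medicine, buyer-exempt → 0% → $0.00
Used textbook $110.96: printed books → 7% → $7.7672
Ibuprofen (100 ct) $5.76: over-the-counter medicine, buyer-exempt → 0% → $0.00
Adhesive bandages $4.82: over-the-counter medicine, buyer-exempt → 0% → $0.00
Subtotal = $590.18; unrounded tax = $41.7343 → $41.73; total due = $631.91

$631.91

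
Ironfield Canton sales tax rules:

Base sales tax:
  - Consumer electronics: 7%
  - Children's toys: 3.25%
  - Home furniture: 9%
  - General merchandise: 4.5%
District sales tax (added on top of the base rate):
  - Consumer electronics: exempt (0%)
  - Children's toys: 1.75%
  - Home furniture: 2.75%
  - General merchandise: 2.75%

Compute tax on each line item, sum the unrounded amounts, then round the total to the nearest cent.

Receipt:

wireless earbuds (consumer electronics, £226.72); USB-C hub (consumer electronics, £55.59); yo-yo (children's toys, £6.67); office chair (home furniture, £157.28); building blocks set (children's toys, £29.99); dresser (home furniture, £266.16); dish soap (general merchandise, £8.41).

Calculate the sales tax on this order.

Wireless earbuds £226.72: consumer electronics → 7% + 0% district = 7% → £15.8704
USB-C hub £55.59: consumer electronics → 7% + 0% district = 7% → £3.8913
Yo-yo £6.67: children's toys → 3.25% + 1.75% district = 5% → £0.3335
Office chair £157.28: home furniture → 9% + 2.75% district = 11.75% → £18.4804
Building blocks set £29.99: children's toys → 3.25% + 1.75% district = 5% → £1.4995
Dresser £266.16: home furniture → 9% + 2.75% district = 11.75% → £31.2738
Dish soap £8.41: general merchandise → 4.5% + 2.75% district = 7.25% → £0.609725
Unrounded tax sum = £71.958625 → £71.96

£71.96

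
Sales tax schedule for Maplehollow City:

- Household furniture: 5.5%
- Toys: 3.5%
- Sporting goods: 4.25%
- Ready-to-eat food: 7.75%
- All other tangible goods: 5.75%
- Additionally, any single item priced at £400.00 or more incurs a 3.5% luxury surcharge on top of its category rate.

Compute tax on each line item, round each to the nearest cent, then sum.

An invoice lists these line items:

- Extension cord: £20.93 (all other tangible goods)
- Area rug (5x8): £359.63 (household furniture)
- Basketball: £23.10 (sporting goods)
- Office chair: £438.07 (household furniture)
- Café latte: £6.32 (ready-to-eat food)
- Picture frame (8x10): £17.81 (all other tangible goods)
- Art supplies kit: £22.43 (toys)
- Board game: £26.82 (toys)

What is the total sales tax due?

£64.63

Extension cord £20.93: all other tangible goods → 5.75% → £1.20
Area rug (5x8) £359.63: household furniture → 5.5% → £19.78
Basketball £23.10: sporting goods → 4.25% → £0.98
Office chair £438.07: household furniture → 5.5% + 3.5% surcharge = 9% → £39.43
Café latte £6.32: ready-to-eat food → 7.75% → £0.49
Picture frame (8x10) £17.81: all other tangible goods → 5.75% → £1.02
Art supplies kit £22.43: toys → 3.5% → £0.79
Board game £26.82: toys → 3.5% → £0.94
Total tax = £1.20 + £19.78 + £0.98 + £39.43 + £0.49 + £1.02 + £0.79 + £0.94 = £64.63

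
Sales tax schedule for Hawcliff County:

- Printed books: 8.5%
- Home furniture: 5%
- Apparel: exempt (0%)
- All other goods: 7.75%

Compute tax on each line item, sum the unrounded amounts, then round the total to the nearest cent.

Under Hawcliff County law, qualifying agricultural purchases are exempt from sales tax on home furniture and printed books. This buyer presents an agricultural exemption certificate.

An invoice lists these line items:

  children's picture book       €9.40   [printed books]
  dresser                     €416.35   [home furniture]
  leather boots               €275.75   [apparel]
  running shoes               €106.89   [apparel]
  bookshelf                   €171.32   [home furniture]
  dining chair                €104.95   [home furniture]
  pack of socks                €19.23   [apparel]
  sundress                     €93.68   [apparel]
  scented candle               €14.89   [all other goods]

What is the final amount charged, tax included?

Children's picture book €9.40: printed books, buyer-exempt → 0% → €0.00
Dresser €416.35: home furniture, buyer-exempt → 0% → €0.00
Leather boots €275.75: apparel → 0% → €0.00
Running shoes €106.89: apparel → 0% → €0.00
Bookshelf €171.32: home furniture, buyer-exempt → 0% → €0.00
Dining chair €104.95: home furniture, buyer-exempt → 0% → €0.00
Pack of socks €19.23: apparel → 0% → €0.00
Sundress €93.68: apparel → 0% → €0.00
Scented candle €14.89: all other goods → 7.75% → €1.153975
Subtotal = €1212.46; unrounded tax = €1.153975 → €1.15; total due = €1213.61

€1213.61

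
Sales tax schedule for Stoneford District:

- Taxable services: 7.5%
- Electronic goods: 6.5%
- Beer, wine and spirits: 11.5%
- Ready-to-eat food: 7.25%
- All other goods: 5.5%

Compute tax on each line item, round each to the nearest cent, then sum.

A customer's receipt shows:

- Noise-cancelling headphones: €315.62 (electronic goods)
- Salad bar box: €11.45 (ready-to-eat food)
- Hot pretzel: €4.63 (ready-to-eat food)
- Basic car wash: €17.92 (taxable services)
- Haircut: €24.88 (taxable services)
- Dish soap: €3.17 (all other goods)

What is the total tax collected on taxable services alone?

€3.21

Basic car wash €17.92: taxable services → 7.5% → €1.34
Haircut €24.88: taxable services → 7.5% → €1.87
Tax on taxable services = €1.34 + €1.87 = €3.21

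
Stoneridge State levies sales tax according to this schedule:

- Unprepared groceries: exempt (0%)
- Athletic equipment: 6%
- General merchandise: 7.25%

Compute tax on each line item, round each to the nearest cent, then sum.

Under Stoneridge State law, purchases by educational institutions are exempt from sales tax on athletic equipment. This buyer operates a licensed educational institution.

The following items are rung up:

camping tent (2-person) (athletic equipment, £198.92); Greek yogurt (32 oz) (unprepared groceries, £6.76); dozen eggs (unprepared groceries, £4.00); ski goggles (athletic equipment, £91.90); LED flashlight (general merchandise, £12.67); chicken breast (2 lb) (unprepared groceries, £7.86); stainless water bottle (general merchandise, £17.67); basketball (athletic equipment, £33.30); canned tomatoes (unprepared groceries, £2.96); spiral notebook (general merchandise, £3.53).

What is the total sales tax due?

£2.46

Camping tent (2-person) £198.92: athletic equipment, buyer-exempt → 0% → £0.00
Greek yogurt (32 oz) £6.76: unprepared groceries → 0% → £0.00
Dozen eggs £4.00: unprepared groceries → 0% → £0.00
Ski goggles £91.90: athletic equipment, buyer-exempt → 0% → £0.00
LED flashlight £12.67: general merchandise → 7.25% → £0.92
Chicken breast (2 lb) £7.86: unprepared groceries → 0% → £0.00
Stainless water bottle £17.67: general merchandise → 7.25% → £1.28
Basketball £33.30: athletic equipment, buyer-exempt → 0% → £0.00
Canned tomatoes £2.96: unprepared groceries → 0% → £0.00
Spiral notebook £3.53: general merchandise → 7.25% → £0.26
Total tax = £0.92 + £1.28 + £0.26 = £2.46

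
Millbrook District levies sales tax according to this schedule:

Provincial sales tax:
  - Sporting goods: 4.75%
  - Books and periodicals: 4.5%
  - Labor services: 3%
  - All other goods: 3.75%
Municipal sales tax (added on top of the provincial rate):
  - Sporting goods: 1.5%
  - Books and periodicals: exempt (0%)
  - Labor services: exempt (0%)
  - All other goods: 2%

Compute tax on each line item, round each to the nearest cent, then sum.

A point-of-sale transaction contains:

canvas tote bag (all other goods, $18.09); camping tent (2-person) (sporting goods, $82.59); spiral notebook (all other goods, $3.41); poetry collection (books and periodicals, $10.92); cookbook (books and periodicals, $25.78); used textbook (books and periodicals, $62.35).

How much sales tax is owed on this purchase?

Canvas tote bag $18.09: all other goods → 3.75% + 2% municipal = 5.75% → $1.04
Camping tent (2-person) $82.59: sporting goods → 4.75% + 1.5% municipal = 6.25% → $5.16
Spiral notebook $3.41: all other goods → 3.75% + 2% municipal = 5.75% → $0.20
Poetry collection $10.92: books and periodicals → 4.5% + 0% municipal = 4.5% → $0.49
Cookbook $25.78: books and periodicals → 4.5% + 0% municipal = 4.5% → $1.16
Used textbook $62.35: books and periodicals → 4.5% + 0% municipal = 4.5% → $2.81
Total tax = $1.04 + $5.16 + $0.20 + $0.49 + $1.16 + $2.81 = $10.86

$10.86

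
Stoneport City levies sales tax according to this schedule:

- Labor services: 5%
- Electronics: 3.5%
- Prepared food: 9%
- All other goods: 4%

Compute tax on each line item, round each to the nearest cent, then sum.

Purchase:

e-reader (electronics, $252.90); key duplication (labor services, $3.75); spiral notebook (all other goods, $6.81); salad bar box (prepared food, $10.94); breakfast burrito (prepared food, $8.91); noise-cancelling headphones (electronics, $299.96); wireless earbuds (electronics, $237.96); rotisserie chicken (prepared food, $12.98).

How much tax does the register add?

$31.09

E-reader $252.90: electronics → 3.5% → $8.85
Key duplication $3.75: labor services → 5% → $0.19
Spiral notebook $6.81: all other goods → 4% → $0.27
Salad bar box $10.94: prepared food → 9% → $0.98
Breakfast burrito $8.91: prepared food → 9% → $0.80
Noise-cancelling headphones $299.96: electronics → 3.5% → $10.50
Wireless earbuds $237.96: electronics → 3.5% → $8.33
Rotisserie chicken $12.98: prepared food → 9% → $1.17
Total tax = $8.85 + $0.19 + $0.27 + $0.98 + $0.80 + $10.50 + $8.33 + $1.17 = $31.09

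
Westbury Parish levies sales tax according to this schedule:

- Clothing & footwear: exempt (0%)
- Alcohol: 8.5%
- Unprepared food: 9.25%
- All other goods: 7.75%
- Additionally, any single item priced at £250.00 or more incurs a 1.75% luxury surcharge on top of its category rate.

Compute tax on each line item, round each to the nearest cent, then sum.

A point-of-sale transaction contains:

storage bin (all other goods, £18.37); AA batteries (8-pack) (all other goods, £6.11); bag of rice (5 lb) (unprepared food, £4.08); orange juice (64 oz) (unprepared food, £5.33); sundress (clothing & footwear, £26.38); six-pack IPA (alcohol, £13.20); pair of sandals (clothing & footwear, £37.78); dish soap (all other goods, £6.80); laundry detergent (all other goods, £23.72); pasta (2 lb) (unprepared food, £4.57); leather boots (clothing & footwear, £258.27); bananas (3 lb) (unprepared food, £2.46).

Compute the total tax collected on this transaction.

Storage bin £18.37: all other goods → 7.75% → £1.42
AA batteries (8-pack) £6.11: all other goods → 7.75% → £0.47
Bag of rice (5 lb) £4.08: unprepared food → 9.25% → £0.38
Orange juice (64 oz) £5.33: unprepared food → 9.25% → £0.49
Sundress £26.38: clothing & footwear → 0% → £0.00
Six-pack IPA £13.20: alcohol → 8.5% → £1.12
Pair of sandals £37.78: clothing & footwear → 0% → £0.00
Dish soap £6.80: all other goods → 7.75% → £0.53
Laundry detergent £23.72: all other goods → 7.75% → £1.84
Pasta (2 lb) £4.57: unprepared food → 9.25% → £0.42
Leather boots £258.27: clothing & footwear → 0% + 1.75% surcharge = 1.75% → £4.52
Bananas (3 lb) £2.46: unprepared food → 9.25% → £0.23
Total tax = £1.42 + £0.47 + £0.38 + £0.49 + £1.12 + £0.53 + £1.84 + £0.42 + £4.52 + £0.23 = £11.42

£11.42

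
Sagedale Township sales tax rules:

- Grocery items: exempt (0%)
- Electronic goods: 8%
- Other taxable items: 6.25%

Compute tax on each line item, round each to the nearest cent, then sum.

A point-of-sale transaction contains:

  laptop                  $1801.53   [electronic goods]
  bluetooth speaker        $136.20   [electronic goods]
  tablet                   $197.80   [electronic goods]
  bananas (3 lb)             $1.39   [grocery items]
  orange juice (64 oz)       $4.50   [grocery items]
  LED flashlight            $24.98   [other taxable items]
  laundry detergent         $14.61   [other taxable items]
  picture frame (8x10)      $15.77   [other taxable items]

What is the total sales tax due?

Laptop $1801.53: electronic goods → 8% → $144.12
Bluetooth speaker $136.20: electronic goods → 8% → $10.90
Tablet $197.80: electronic goods → 8% → $15.82
Bananas (3 lb) $1.39: grocery items → 0% → $0.00
Orange juice (64 oz) $4.50: grocery items → 0% → $0.00
LED flashlight $24.98: other taxable items → 6.25% → $1.56
Laundry detergent $14.61: other taxable items → 6.25% → $0.91
Picture frame (8x10) $15.77: other taxable items → 6.25% → $0.99
Total tax = $144.12 + $10.90 + $15.82 + $1.56 + $0.91 + $0.99 = $174.30

$174.30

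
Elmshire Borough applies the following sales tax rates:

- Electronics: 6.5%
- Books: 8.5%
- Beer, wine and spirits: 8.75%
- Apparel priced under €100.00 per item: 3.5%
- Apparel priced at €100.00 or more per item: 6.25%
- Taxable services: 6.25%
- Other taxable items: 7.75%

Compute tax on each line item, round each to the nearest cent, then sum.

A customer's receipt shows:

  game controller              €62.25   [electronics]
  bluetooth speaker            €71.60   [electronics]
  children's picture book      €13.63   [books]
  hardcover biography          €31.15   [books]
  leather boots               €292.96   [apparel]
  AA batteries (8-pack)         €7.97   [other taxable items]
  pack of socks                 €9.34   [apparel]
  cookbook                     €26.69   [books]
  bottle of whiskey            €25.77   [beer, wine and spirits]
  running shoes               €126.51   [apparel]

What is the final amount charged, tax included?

Game controller €62.25: electronics → 6.5% → €4.05
Bluetooth speaker €71.60: electronics → 6.5% → €4.65
Children's picture book €13.63: books → 8.5% → €1.16
Hardcover biography €31.15: books → 8.5% → €2.65
Leather boots €292.96: apparel, €100.00 or more → 6.25% → €18.31
AA batteries (8-pack) €7.97: other taxable items → 7.75% → €0.62
Pack of socks €9.34: apparel, under €100.00 → 3.5% → €0.33
Cookbook €26.69: books → 8.5% → €2.27
Bottle of whiskey €25.77: beer, wine and spirits → 8.75% → €2.25
Running shoes €126.51: apparel, €100.00 or more → 6.25% → €7.91
Subtotal = €667.87; tax = €44.20; total due = €712.07

€712.07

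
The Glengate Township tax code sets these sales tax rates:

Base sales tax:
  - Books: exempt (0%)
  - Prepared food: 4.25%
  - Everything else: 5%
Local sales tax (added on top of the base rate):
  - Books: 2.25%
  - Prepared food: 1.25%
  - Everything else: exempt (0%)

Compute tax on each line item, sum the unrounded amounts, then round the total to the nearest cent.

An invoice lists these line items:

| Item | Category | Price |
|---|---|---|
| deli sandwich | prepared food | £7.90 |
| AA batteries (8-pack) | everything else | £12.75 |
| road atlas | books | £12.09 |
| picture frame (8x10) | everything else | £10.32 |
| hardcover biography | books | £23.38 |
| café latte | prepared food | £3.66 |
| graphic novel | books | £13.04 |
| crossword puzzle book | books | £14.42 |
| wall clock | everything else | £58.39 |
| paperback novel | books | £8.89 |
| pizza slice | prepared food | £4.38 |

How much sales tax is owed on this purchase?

£6.57

Deli sandwich £7.90: prepared food → 4.25% + 1.25% local = 5.5% → £0.4345
AA batteries (8-pack) £12.75: everything else → 5% + 0% local = 5% → £0.6375
Road atlas £12.09: books → 0% + 2.25% local = 2.25% → £0.272025
Picture frame (8x10) £10.32: everything else → 5% + 0% local = 5% → £0.516
Hardcover biography £23.38: books → 0% + 2.25% local = 2.25% → £0.52605
Café latte £3.66: prepared food → 4.25% + 1.25% local = 5.5% → £0.2013
Graphic novel £13.04: books → 0% + 2.25% local = 2.25% → £0.2934
Crossword puzzle book £14.42: books → 0% + 2.25% local = 2.25% → £0.32445
Wall clock £58.39: everything else → 5% + 0% local = 5% → £2.9195
Paperback novel £8.89: books → 0% + 2.25% local = 2.25% → £0.200025
Pizza slice £4.38: prepared food → 4.25% + 1.25% local = 5.5% → £0.2409
Unrounded tax sum = £6.56565 → £6.57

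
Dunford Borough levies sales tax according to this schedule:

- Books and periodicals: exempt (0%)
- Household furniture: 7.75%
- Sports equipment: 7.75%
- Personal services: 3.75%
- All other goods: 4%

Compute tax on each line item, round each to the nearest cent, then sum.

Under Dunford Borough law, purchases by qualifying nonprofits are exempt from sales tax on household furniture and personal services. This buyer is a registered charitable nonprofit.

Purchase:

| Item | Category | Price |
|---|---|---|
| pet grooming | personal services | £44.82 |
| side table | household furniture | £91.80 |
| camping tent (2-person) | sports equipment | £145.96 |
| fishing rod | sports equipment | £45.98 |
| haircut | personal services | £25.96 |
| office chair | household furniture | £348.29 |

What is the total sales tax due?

Pet grooming £44.82: personal services, buyer-exempt → 0% → £0.00
Side table £91.80: household furniture, buyer-exempt → 0% → £0.00
Camping tent (2-person) £145.96: sports equipment → 7.75% → £11.31
Fishing rod £45.98: sports equipment → 7.75% → £3.56
Haircut £25.96: personal services, buyer-exempt → 0% → £0.00
Office chair £348.29: household furniture, buyer-exempt → 0% → £0.00
Total tax = £11.31 + £3.56 = £14.87

£14.87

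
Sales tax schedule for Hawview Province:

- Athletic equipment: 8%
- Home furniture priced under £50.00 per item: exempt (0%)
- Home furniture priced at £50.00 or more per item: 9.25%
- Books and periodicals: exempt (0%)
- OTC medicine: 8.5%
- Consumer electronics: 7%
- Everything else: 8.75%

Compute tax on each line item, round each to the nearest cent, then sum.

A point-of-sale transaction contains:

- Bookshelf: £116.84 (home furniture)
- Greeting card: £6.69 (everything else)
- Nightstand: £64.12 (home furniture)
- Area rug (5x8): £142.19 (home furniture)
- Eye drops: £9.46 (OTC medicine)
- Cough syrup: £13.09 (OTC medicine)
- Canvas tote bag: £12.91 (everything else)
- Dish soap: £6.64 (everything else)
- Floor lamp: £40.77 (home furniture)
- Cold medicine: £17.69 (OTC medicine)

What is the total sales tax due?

Bookshelf £116.84: home furniture, £50.00 or more → 9.25% → £10.81
Greeting card £6.69: everything else → 8.75% → £0.59
Nightstand £64.12: home furniture, £50.00 or more → 9.25% → £5.93
Area rug (5x8) £142.19: home furniture, £50.00 or more → 9.25% → £13.15
Eye drops £9.46: OTC medicine → 8.5% → £0.80
Cough syrup £13.09: OTC medicine → 8.5% → £1.11
Canvas tote bag £12.91: everything else → 8.75% → £1.13
Dish soap £6.64: everything else → 8.75% → £0.58
Floor lamp £40.77: home furniture, under £50.00 → 0% → £0.00
Cold medicine £17.69: OTC medicine → 8.5% → £1.50
Total tax = £10.81 + £0.59 + £5.93 + £13.15 + £0.80 + £1.11 + £1.13 + £0.58 + £1.50 = £35.60

£35.60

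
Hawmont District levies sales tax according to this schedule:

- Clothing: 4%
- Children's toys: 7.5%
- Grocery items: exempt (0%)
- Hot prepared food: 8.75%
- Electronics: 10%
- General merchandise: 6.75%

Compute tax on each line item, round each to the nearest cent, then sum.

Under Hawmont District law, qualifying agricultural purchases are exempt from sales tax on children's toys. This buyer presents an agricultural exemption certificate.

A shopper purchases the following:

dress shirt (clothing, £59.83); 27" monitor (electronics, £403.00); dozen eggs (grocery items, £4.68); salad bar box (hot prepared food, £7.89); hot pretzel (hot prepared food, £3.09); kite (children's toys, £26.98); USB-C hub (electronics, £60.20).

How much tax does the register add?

£49.67

Dress shirt £59.83: clothing → 4% → £2.39
27" monitor £403.00: electronics → 10% → £40.30
Dozen eggs £4.68: grocery items → 0% → £0.00
Salad bar box £7.89: hot prepared food → 8.75% → £0.69
Hot pretzel £3.09: hot prepared food → 8.75% → £0.27
Kite £26.98: children's toys, buyer-exempt → 0% → £0.00
USB-C hub £60.20: electronics → 10% → £6.02
Total tax = £2.39 + £40.30 + £0.69 + £0.27 + £6.02 = £49.67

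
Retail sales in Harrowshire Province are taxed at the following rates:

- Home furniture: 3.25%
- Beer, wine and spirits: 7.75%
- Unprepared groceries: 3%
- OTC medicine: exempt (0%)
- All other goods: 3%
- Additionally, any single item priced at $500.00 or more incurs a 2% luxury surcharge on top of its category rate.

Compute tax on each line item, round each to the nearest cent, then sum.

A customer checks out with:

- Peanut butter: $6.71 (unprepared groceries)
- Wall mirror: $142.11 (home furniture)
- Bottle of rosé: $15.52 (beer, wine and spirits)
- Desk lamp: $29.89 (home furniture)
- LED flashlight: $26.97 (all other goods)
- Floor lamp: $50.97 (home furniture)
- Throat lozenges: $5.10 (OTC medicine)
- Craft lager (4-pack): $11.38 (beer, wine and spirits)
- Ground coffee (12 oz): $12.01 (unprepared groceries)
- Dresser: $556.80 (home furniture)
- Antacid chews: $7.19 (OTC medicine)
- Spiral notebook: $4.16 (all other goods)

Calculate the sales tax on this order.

Peanut butter $6.71: unprepared groceries → 3% → $0.20
Wall mirror $142.11: home furniture → 3.25% → $4.62
Bottle of rosé $15.52: beer, wine and spirits → 7.75% → $1.20
Desk lamp $29.89: home furniture → 3.25% → $0.97
LED flashlight $26.97: all other goods → 3% → $0.81
Floor lamp $50.97: home furniture → 3.25% → $1.66
Throat lozenges $5.10: OTC medicine → 0% → $0.00
Craft lager (4-pack) $11.38: beer, wine and spirits → 7.75% → $0.88
Ground coffee (12 oz) $12.01: unprepared groceries → 3% → $0.36
Dresser $556.80: home furniture → 3.25% + 2% surcharge = 5.25% → $29.23
Antacid chews $7.19: OTC medicine → 0% → $0.00
Spiral notebook $4.16: all other goods → 3% → $0.12
Total tax = $0.20 + $4.62 + $1.20 + $0.97 + $0.81 + $1.66 + $0.88 + $0.36 + $29.23 + $0.12 = $40.05

$40.05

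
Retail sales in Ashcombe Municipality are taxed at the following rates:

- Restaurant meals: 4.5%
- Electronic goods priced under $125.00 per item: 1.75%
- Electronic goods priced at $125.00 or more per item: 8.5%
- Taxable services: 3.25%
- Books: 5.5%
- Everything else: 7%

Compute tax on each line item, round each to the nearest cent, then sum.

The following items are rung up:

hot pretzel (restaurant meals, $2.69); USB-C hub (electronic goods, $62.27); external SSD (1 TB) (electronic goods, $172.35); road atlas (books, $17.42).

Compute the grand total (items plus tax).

Hot pretzel $2.69: restaurant meals → 4.5% → $0.12
USB-C hub $62.27: electronic goods, under $125.00 → 1.75% → $1.09
External SSD (1 TB) $172.35: electronic goods, $125.00 or more → 8.5% → $14.65
Road atlas $17.42: books → 5.5% → $0.96
Subtotal = $254.73; tax = $16.82; total due = $271.55

$271.55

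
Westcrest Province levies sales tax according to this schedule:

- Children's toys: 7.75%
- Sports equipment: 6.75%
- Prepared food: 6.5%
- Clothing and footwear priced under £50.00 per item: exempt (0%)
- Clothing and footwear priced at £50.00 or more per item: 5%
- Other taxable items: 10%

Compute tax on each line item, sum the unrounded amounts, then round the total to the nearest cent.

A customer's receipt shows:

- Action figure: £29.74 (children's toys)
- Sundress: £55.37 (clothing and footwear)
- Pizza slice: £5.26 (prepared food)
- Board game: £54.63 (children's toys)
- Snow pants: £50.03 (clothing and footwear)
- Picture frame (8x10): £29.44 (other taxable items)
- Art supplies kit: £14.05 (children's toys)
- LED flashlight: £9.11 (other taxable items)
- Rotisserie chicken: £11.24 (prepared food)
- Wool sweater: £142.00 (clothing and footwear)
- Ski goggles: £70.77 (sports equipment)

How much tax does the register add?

Action figure £29.74: children's toys → 7.75% → £2.30485
Sundress £55.37: clothing and footwear, £50.00 or more → 5% → £2.7685
Pizza slice £5.26: prepared food → 6.5% → £0.3419
Board game £54.63: children's toys → 7.75% → £4.233825
Snow pants £50.03: clothing and footwear, £50.00 or more → 5% → £2.5015
Picture frame (8x10) £29.44: other taxable items → 10% → £2.944
Art supplies kit £14.05: children's toys → 7.75% → £1.088875
LED flashlight £9.11: other taxable items → 10% → £0.911
Rotisserie chicken £11.24: prepared food → 6.5% → £0.7306
Wool sweater £142.00: clothing and footwear, £50.00 or more → 5% → £7.10
Ski goggles £70.77: sports equipment → 6.75% → £4.776975
Unrounded tax sum = £29.702025 → £29.70

£29.70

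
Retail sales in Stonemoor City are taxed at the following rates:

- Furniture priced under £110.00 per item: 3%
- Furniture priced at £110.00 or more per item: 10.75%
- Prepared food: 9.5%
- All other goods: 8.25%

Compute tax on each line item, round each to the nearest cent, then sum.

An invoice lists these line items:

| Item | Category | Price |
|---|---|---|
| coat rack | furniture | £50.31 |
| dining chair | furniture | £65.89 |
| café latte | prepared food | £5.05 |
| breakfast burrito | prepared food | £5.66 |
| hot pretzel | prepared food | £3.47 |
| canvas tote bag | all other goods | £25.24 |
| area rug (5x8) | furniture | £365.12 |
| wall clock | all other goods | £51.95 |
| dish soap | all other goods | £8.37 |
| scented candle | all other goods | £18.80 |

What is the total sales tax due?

£52.70

Coat rack £50.31: furniture, under £110.00 → 3% → £1.51
Dining chair £65.89: furniture, under £110.00 → 3% → £1.98
Café latte £5.05: prepared food → 9.5% → £0.48
Breakfast burrito £5.66: prepared food → 9.5% → £0.54
Hot pretzel £3.47: prepared food → 9.5% → £0.33
Canvas tote bag £25.24: all other goods → 8.25% → £2.08
Area rug (5x8) £365.12: furniture, £110.00 or more → 10.75% → £39.25
Wall clock £51.95: all other goods → 8.25% → £4.29
Dish soap £8.37: all other goods → 8.25% → £0.69
Scented candle £18.80: all other goods → 8.25% → £1.55
Total tax = £1.51 + £1.98 + £0.48 + £0.54 + £0.33 + £2.08 + £39.25 + £4.29 + £0.69 + £1.55 = £52.70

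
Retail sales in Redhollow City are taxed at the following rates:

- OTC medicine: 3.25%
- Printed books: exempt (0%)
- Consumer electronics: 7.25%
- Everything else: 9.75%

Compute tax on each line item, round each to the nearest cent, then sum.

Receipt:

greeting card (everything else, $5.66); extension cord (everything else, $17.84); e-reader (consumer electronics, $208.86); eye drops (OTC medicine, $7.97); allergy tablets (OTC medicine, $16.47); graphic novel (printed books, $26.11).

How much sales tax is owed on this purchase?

Greeting card $5.66: everything else → 9.75% → $0.55
Extension cord $17.84: everything else → 9.75% → $1.74
E-reader $208.86: consumer electronics → 7.25% → $15.14
Eye drops $7.97: OTC medicine → 3.25% → $0.26
Allergy tablets $16.47: OTC medicine → 3.25% → $0.54
Graphic novel $26.11: printed books → 0% → $0.00
Total tax = $0.55 + $1.74 + $15.14 + $0.26 + $0.54 = $18.23

$18.23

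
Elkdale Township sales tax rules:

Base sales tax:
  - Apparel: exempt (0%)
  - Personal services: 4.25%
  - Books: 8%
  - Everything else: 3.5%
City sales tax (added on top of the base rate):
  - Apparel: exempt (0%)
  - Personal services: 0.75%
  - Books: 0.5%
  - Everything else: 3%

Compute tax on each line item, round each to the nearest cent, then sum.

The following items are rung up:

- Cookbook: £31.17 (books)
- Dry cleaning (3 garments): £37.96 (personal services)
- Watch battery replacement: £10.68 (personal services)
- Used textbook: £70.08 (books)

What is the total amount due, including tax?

Cookbook £31.17: books → 8% + 0.5% city = 8.5% → £2.65
Dry cleaning (3 garments) £37.96: personal services → 4.25% + 0.75% city = 5% → £1.90
Watch battery replacement £10.68: personal services → 4.25% + 0.75% city = 5% → £0.53
Used textbook £70.08: books → 8% + 0.5% city = 8.5% → £5.96
Subtotal = £149.89; tax = £11.04; total due = £160.93

£160.93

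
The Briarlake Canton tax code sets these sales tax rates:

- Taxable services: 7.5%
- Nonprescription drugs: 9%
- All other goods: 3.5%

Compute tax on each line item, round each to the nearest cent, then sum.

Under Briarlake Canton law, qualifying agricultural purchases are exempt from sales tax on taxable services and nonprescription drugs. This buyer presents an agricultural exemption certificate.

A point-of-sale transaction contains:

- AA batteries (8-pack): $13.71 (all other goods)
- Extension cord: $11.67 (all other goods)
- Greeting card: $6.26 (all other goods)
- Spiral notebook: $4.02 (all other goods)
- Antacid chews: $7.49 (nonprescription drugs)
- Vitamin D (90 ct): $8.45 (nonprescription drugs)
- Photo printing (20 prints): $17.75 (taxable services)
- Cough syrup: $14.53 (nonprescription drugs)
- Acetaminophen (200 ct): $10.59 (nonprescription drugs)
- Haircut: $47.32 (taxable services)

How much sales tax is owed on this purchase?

AA batteries (8-pack) $13.71: all other goods → 3.5% → $0.48
Extension cord $11.67: all other goods → 3.5% → $0.41
Greeting card $6.26: all other goods → 3.5% → $0.22
Spiral notebook $4.02: all other goods → 3.5% → $0.14
Antacid chews $7.49: nonprescription drugs, buyer-exempt → 0% → $0.00
Vitamin D (90 ct) $8.45: nonprescription drugs, buyer-exempt → 0% → $0.00
Photo printing (20 prints) $17.75: taxable services, buyer-exempt → 0% → $0.00
Cough syrup $14.53: nonprescription drugs, buyer-exempt → 0% → $0.00
Acetaminophen (200 ct) $10.59: nonprescription drugs, buyer-exempt → 0% → $0.00
Haircut $47.32: taxable services, buyer-exempt → 0% → $0.00
Total tax = $0.48 + $0.41 + $0.22 + $0.14 = $1.25

$1.25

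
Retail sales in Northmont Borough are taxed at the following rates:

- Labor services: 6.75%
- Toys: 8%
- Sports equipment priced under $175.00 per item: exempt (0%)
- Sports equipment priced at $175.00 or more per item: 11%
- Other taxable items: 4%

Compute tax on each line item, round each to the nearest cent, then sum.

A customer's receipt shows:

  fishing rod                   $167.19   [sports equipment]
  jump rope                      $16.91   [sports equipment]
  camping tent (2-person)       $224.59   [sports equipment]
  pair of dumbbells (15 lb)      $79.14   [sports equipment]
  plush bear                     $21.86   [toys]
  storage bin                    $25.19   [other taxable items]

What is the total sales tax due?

$27.46

Fishing rod $167.19: sports equipment, under $175.00 → 0% → $0.00
Jump rope $16.91: sports equipment, under $175.00 → 0% → $0.00
Camping tent (2-person) $224.59: sports equipment, $175.00 or more → 11% → $24.70
Pair of dumbbells (15 lb) $79.14: sports equipment, under $175.00 → 0% → $0.00
Plush bear $21.86: toys → 8% → $1.75
Storage bin $25.19: other taxable items → 4% → $1.01
Total tax = $24.70 + $1.75 + $1.01 = $27.46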